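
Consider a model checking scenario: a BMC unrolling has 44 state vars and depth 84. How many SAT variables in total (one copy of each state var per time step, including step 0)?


BMC unrolls to depth k, creating one copy of each state var for steps 0..k.
Step count = 84 + 1 = 85 (steps 0 through 84)
Vars per step = 44
Total = 44 * 85 = 3740

3740


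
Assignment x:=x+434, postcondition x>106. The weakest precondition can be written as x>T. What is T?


Formula: wp(x:=E, P) = P[E/x] (substitute E for x in postcondition)
Step 1: Postcondition: x>106
Step 2: Substitute x+434 for x: x+434>106
Step 3: Solve for x: x > 106-434 = -328

-328


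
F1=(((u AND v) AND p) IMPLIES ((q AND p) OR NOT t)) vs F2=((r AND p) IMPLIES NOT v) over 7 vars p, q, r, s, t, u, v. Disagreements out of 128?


F1 = (((u AND v) AND p) IMPLIES ((q AND p) OR NOT t))
F2 = ((r AND p) IMPLIES NOT v)
Evaluate both on each of 128 rows (bits = p,q,r,s,t,u,v):
  row 0 [0000000]: F1=1 F2=1 -> 0
  row 1 [0000001]: F1=1 F2=1 -> 0
  row 2 [0000010]: F1=1 F2=1 -> 0
  row 3 [0000011]: F1=1 F2=1 -> 0
  row 4 [0000100]: F1=1 F2=1 -> 0
  (every remaining row is evaluated the same way; all 128 results are listed next)
Full result column, 8 rows per line (p,q,r,s fixed per line; t,u,v runs 000..111 left to right):
  rows 0-7 [p,q,r,s=0000]: 00000000  (ones: 0)
  rows 8-15 [p,q,r,s=0001]: 00000000  (ones: 0)
  rows 16-23 [p,q,r,s=0010]: 00000000  (ones: 0)
  rows 24-31 [p,q,r,s=0011]: 00000000  (ones: 0)
  rows 32-39 [p,q,r,s=0100]: 00000000  (ones: 0)
  rows 40-47 [p,q,r,s=0101]: 00000000  (ones: 0)
  rows 48-55 [p,q,r,s=0110]: 00000000  (ones: 0)
  rows 56-63 [p,q,r,s=0111]: 00000000  (ones: 0)
  rows 64-71 [p,q,r,s=1000]: 00000001  (ones: 1)
  rows 72-79 [p,q,r,s=1001]: 00000001  (ones: 1)
  rows 80-87 [p,q,r,s=1010]: 01010100  (ones: 3)
  rows 88-95 [p,q,r,s=1011]: 01010100  (ones: 3)
  rows 96-103 [p,q,r,s=1100]: 00000000  (ones: 0)
  rows 104-111 [p,q,r,s=1101]: 00000000  (ones: 0)
  rows 112-119 [p,q,r,s=1110]: 01010101  (ones: 4)
  rows 120-127 [p,q,r,s=1111]: 01010101  (ones: 4)
Disagreements = 0+0+0+0+0+0+0+0+1+1+3+3+0+0+4+4 = 16

16


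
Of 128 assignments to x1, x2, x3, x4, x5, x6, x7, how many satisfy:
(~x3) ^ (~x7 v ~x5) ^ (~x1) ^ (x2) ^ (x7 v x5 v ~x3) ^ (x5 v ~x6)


CNF with 6 clauses over 7 vars (128 assignments).
An assignment satisfies CNF iff every clause has >=1 true literal.
Check each row (bits = x1,x2,x3,x4,x5,x6,x7; clause T/F shown):
  row 0 [0000000]: clauses=TTTFTT -> 0
  row 1 [0000001]: clauses=TTTFTT -> 0
  row 2 [0000010]: clauses=TTTFTF -> 0
  row 3 [0000011]: clauses=TTTFTF -> 0
  row 4 [0000100]: clauses=TTTFTT -> 0
  (every remaining row is evaluated the same way; all 128 results are listed next)
Full result column, 8 rows per line (x1,x2,x3,x4 fixed per line; x5,x6,x7 runs 000..111 left to right):
  rows 0-7 [x1,x2,x3,x4=0000]: 00000000  (ones: 0)
  rows 8-15 [x1,x2,x3,x4=0001]: 00000000  (ones: 0)
  rows 16-23 [x1,x2,x3,x4=0010]: 00000000  (ones: 0)
  rows 24-31 [x1,x2,x3,x4=0011]: 00000000  (ones: 0)
  rows 32-39 [x1,x2,x3,x4=0100]: 11001010  (ones: 4)
  rows 40-47 [x1,x2,x3,x4=0101]: 11001010  (ones: 4)
  rows 48-55 [x1,x2,x3,x4=0110]: 00000000  (ones: 0)
  rows 56-63 [x1,x2,x3,x4=0111]: 00000000  (ones: 0)
  rows 64-71 [x1,x2,x3,x4=1000]: 00000000  (ones: 0)
  rows 72-79 [x1,x2,x3,x4=1001]: 00000000  (ones: 0)
  rows 80-87 [x1,x2,x3,x4=1010]: 00000000  (ones: 0)
  rows 88-95 [x1,x2,x3,x4=1011]: 00000000  (ones: 0)
  rows 96-103 [x1,x2,x3,x4=1100]: 00000000  (ones: 0)
  rows 104-111 [x1,x2,x3,x4=1101]: 00000000  (ones: 0)
  rows 112-119 [x1,x2,x3,x4=1110]: 00000000  (ones: 0)
  rows 120-127 [x1,x2,x3,x4=1111]: 00000000  (ones: 0)
Satisfying assignments = 0+0+0+0+4+4+0+0+0+0+0+0+0+0+0+0 = 8

8


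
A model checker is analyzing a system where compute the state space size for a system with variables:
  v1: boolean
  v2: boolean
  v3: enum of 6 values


State space = product of domain sizes of all variables.
Domain sizes:
  v1 (boolean): 2
  v2 (boolean): 2
  v3 (enum of 6 values): 6
Product = 2 * 2 * 6 = 24

24


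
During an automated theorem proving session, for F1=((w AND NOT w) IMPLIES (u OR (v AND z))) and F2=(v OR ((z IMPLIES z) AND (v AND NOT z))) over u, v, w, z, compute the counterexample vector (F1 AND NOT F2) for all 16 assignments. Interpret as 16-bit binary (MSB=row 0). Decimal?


F1 = ((w AND NOT w) IMPLIES (u OR (v AND z)))
F2 = (v OR ((z IMPLIES z) AND (v AND NOT z)))
Counterexample to F1=>F2 is where F1=1 and F2=0.
Evaluate each row (bits = u,v,w,z, MSB first):
  row 0 [0000]: F1=1 F2=0 -> F1&~F2 -> 1
  row 1 [0001]: F1=1 F2=0 -> F1&~F2 -> 1
  row 2 [0010]: F1=1 F2=0 -> F1&~F2 -> 1
  row 3 [0011]: F1=1 F2=0 -> F1&~F2 -> 1
  row 4 [0100]: F1=1 F2=1 -> F1&~F2 -> 0
  row 5 [0101]: F1=1 F2=1 -> F1&~F2 -> 0
  row 6 [0110]: F1=1 F2=1 -> F1&~F2 -> 0
  row 7 [0111]: F1=1 F2=1 -> F1&~F2 -> 0
  row 8 [1000]: F1=1 F2=0 -> F1&~F2 -> 1
  row 9 [1001]: F1=1 F2=0 -> F1&~F2 -> 1
  row 10 [1010]: F1=1 F2=0 -> F1&~F2 -> 1
  row 11 [1011]: F1=1 F2=0 -> F1&~F2 -> 1
  row 12 [1100]: F1=1 F2=1 -> F1&~F2 -> 0
  row 13 [1101]: F1=1 F2=1 -> F1&~F2 -> 0
  row 14 [1110]: F1=1 F2=1 -> F1&~F2 -> 0
  row 15 [1111]: F1=1 F2=1 -> F1&~F2 -> 0
Full result column, 4 rows per line (u,v fixed per line; w,z runs 00..11 left to right):
  rows 0-3 [u,v=00]: 1111  = hex F
  rows 4-7 [u,v=01]: 0000  = hex 0
  rows 8-11 [u,v=10]: 1111  = hex F
  rows 12-15 [u,v=11]: 0000  = hex 0
Counterexample vector (row 0 .. row 15) = 1111000011110000
Output column grouped in 4s = 1111 0000 1111 0000 = 0xF0F0
Convert to decimal digit by digit (value = value*16 + digit):
  F -> 15
  15*16 + 0 = 240
  240*16 + 15 (F) = 3855
  3855*16 + 0 = 61680
Decimal = 61680

61680


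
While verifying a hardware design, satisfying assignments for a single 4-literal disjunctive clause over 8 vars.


Step 1: Total=2^8=256
Step 2: Unsat when all 4 false: 2^4=16
Step 3: Sat=256-16=240

240


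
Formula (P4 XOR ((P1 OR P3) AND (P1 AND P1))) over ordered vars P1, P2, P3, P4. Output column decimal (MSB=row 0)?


Formula: (P4 XOR ((P1 OR P3) AND (P1 AND P1))) over P1, P2, P3, P4 (16 rows)
Evaluate each row (bits = P1,P2,P3,P4, MSB first):
  row 0 [0000]: (0 XOR ((0 OR 0) AND (0 AND 0))) -> 0
  row 1 [0001]: (1 XOR ((0 OR 0) AND (0 AND 0))) -> 1
  row 2 [0010]: (0 XOR ((0 OR 1) AND (0 AND 0))) -> 0
  row 3 [0011]: (1 XOR ((0 OR 1) AND (0 AND 0))) -> 1
  row 4 [0100]: (0 XOR ((0 OR 0) AND (0 AND 0))) -> 0
  row 5 [0101]: (1 XOR ((0 OR 0) AND (0 AND 0))) -> 1
  row 6 [0110]: (0 XOR ((0 OR 1) AND (0 AND 0))) -> 0
  row 7 [0111]: (1 XOR ((0 OR 1) AND (0 AND 0))) -> 1
  row 8 [1000]: (0 XOR ((1 OR 0) AND (1 AND 1))) -> 1
  row 9 [1001]: (1 XOR ((1 OR 0) AND (1 AND 1))) -> 0
  row 10 [1010]: (0 XOR ((1 OR 1) AND (1 AND 1))) -> 1
  row 11 [1011]: (1 XOR ((1 OR 1) AND (1 AND 1))) -> 0
  row 12 [1100]: (0 XOR ((1 OR 0) AND (1 AND 1))) -> 1
  row 13 [1101]: (1 XOR ((1 OR 0) AND (1 AND 1))) -> 0
  row 14 [1110]: (0 XOR ((1 OR 1) AND (1 AND 1))) -> 1
  row 15 [1111]: (1 XOR ((1 OR 1) AND (1 AND 1))) -> 0
Full result column, 4 rows per line (P1,P2 fixed per line; P3,P4 runs 00..11 left to right):
  rows 0-3 [P1,P2=00]: 0101  = hex 5
  rows 4-7 [P1,P2=01]: 0101  = hex 5
  rows 8-11 [P1,P2=10]: 1010  = hex A
  rows 12-15 [P1,P2=11]: 1010  = hex A
Output column (row 0 .. row 15) = 0101010110101010
Output column grouped in 4s = 0101 0101 1010 1010 = 0x55AA
Convert to decimal digit by digit (value = value*16 + digit):
  5 -> 5
  5*16 + 5 = 85
  85*16 + 10 (A) = 1370
  1370*16 + 10 (A) = 21930
Decimal = 21930

21930


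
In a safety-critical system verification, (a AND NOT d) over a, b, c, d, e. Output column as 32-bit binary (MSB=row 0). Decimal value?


Formula: (a AND NOT d) over a, b, c, d, e (32 rows)
Evaluate each row (bits = a,b,c,d,e, MSB first):
  row 0 [00000]: (0 AND NOT 0) -> 0
  row 1 [00001]: (0 AND NOT 0) -> 0
  row 2 [00010]: (0 AND NOT 1) -> 0
  row 3 [00011]: (0 AND NOT 1) -> 0
  row 4 [00100]: (0 AND NOT 0) -> 0
  row 5 [00101]: (0 AND NOT 0) -> 0
  row 6 [00110]: (0 AND NOT 1) -> 0
  row 7 [00111]: (0 AND NOT 1) -> 0
  row 8 [01000]: (0 AND NOT 0) -> 0
  row 9 [01001]: (0 AND NOT 0) -> 0
  row 10 [01010]: (0 AND NOT 1) -> 0
  row 11 [01011]: (0 AND NOT 1) -> 0
  row 12 [01100]: (0 AND NOT 0) -> 0
  row 13 [01101]: (0 AND NOT 0) -> 0
  row 14 [01110]: (0 AND NOT 1) -> 0
  row 15 [01111]: (0 AND NOT 1) -> 0
  row 16 [10000]: (1 AND NOT 0) -> 1
  row 17 [10001]: (1 AND NOT 0) -> 1
  row 18 [10010]: (1 AND NOT 1) -> 0
  row 19 [10011]: (1 AND NOT 1) -> 0
  row 20 [10100]: (1 AND NOT 0) -> 1
  row 21 [10101]: (1 AND NOT 0) -> 1
  row 22 [10110]: (1 AND NOT 1) -> 0
  row 23 [10111]: (1 AND NOT 1) -> 0
  row 24 [11000]: (1 AND NOT 0) -> 1
  row 25 [11001]: (1 AND NOT 0) -> 1
  row 26 [11010]: (1 AND NOT 1) -> 0
  row 27 [11011]: (1 AND NOT 1) -> 0
  row 28 [11100]: (1 AND NOT 0) -> 1
  row 29 [11101]: (1 AND NOT 0) -> 1
  row 30 [11110]: (1 AND NOT 1) -> 0
  row 31 [11111]: (1 AND NOT 1) -> 0
Full result column, 4 rows per line (a,b,c fixed per line; d,e runs 00..11 left to right):
  rows 0-3 [a,b,c=000]: 0000  = hex 0
  rows 4-7 [a,b,c=001]: 0000  = hex 0
  rows 8-11 [a,b,c=010]: 0000  = hex 0
  rows 12-15 [a,b,c=011]: 0000  = hex 0
  rows 16-19 [a,b,c=100]: 1100  = hex C
  rows 20-23 [a,b,c=101]: 1100  = hex C
  rows 24-27 [a,b,c=110]: 1100  = hex C
  rows 28-31 [a,b,c=111]: 1100  = hex C
Output column (row 0 .. row 31) = 00000000000000001100110011001100
Output column grouped in 4s = 0000 0000 0000 0000 1100 1100 1100 1100 = 0x0000CCCC
Convert to decimal digit by digit (value = value*16 + digit):
  0 -> 0
  0*16 + 0 = 0
  0*16 + 0 = 0
  0*16 + 0 = 0
  0*16 + 12 (C) = 12
  12*16 + 12 (C) = 204
  204*16 + 12 (C) = 3276
  3276*16 + 12 (C) = 52428
Decimal = 52428

52428


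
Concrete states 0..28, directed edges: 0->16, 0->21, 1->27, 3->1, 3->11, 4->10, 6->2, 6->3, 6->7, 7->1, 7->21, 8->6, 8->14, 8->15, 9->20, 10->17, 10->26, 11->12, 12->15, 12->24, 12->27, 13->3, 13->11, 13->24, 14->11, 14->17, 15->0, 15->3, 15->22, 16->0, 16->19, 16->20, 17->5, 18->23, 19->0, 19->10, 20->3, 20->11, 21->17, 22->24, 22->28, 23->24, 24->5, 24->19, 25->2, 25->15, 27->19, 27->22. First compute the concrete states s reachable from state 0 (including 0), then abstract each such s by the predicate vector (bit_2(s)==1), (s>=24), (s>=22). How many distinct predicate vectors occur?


BFS from 0:
Concrete reachable: {0, 1, 3, 5, 10, 11, 12, 15, 16, 17, 19, 20, 21, 22, 24, 26, 27, 28}
Abstract via predicates (bit_2(s)==1), (s>=24), (s>=22):
  (0,0,0) <- {0, 1, 3, 10, 11, 16, 17, 19}
  (0,1,1) <- {24, 26, 27}
  (1,0,0) <- {5, 12, 15, 20, 21}
  (1,0,1) <- {22}
  (1,1,1) <- {28}
Distinct abstract states = 5

5


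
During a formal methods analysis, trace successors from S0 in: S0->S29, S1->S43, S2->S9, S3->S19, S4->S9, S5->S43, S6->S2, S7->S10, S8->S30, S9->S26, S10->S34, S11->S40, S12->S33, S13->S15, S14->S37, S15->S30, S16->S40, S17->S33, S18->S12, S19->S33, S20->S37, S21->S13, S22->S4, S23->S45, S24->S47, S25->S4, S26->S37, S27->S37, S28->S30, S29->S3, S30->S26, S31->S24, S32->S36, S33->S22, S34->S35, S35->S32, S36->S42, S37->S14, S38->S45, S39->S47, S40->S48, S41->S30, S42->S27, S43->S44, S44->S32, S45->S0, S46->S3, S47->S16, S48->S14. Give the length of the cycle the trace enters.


Trace from S0 until a state repeats:
  S0 -> S29 -> S3 -> S19 -> S33 -> S22 -> S4 -> S9 -> S26 -> S37 -> S14 -> S37
S37 first seen at step 9, revisited at step 11.
Cycle length = 11 - 9 = 2

2


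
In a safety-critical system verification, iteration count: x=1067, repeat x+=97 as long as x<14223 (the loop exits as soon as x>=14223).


Step 1: x goes from 1067 toward 14223 by 97; the body runs while x<14223, so iterations = ceil((bound-start)/step)
Step 2: Distance=13156
Step 3: ceil(13156/97)=136

136


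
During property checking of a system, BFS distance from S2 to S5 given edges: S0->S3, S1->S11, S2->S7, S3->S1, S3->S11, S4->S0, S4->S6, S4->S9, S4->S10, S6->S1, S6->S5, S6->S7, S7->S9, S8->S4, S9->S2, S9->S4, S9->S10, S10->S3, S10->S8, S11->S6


BFS layer-by-layer from S2:
  dist 0: {S2}
  dist 1: {S7}
  dist 2: {S9}
  dist 3: {S4, S10}
  dist 4: {S0, S3, S6, S8}
  dist 5: {S1, S5, S11}
  -> S5 reached at distance 5
Shortest path length = 5

5


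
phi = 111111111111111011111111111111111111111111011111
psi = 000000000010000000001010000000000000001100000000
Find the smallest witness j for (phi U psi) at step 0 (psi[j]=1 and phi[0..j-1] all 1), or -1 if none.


(phi U psi) at 0: need smallest j with psi[j]=1 and phi[i]=1 for all i in [0,j).
Scan from step 0:
  step 0: phi=1, psi=0 -> continue
  step 1: phi=1, psi=0 -> continue
  step 2: phi=1, psi=0 -> continue
  step 3: phi=1, psi=0 -> continue
  step 10: psi=1 and phi held for [0,10) -> witness found
Witness step = 10

10


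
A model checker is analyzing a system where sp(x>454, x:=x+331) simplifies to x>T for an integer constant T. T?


Formula: sp(P, x:=E) = exists old_x. (x = E[old_x/x]) AND P[old_x/x] (old_x is the value of x before the assignment; eliminate old_x by solving x = E[old_x/x] for old_x)
Step 1: Precondition P: x>454, i.e. old_x > 454
Step 2: Assignment gives x = old_x + 331, so old_x = x - 331
Step 3: Substitute into P: x - 331 > 454
Step 4: Simplify: x > 454+331 = 785

785


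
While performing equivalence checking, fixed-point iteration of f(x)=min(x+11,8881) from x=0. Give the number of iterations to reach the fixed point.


Step 1: x=0, cap=8881, increment=11
Step 2: x grows by 11 each step until capped at 8881; fixed point is x=8881
Step 3: iterations = ceil(8881/11) = 808

808


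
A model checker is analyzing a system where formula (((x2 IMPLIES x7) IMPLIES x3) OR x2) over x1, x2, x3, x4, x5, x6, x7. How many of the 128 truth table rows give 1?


Formula: (((x2 IMPLIES x7) IMPLIES x3) OR x2) over 7 vars (128 rows)
Evaluate each row (x1, x2, x3, x4, x5, x6, x7 as bits, MSB first):
  row 0 [0000000]: (((0 IMPLIES 0) IMPLIES 0) OR 0) -> 0
  row 1 [0000001]: (((0 IMPLIES 1) IMPLIES 0) OR 0) -> 0
  row 2 [0000010]: (((0 IMPLIES 0) IMPLIES 0) OR 0) -> 0
  row 3 [0000011]: (((0 IMPLIES 1) IMPLIES 0) OR 0) -> 0
  row 4 [0000100]: (((0 IMPLIES 0) IMPLIES 0) OR 0) -> 0
  (every remaining row is evaluated the same way; all 128 results are listed next)
Full result column, 8 rows per line (x1,x2,x3,x4 fixed per line; x5,x6,x7 runs 000..111 left to right):
  rows 0-7 [x1,x2,x3,x4=0000]: 00000000  (ones: 0)
  rows 8-15 [x1,x2,x3,x4=0001]: 00000000  (ones: 0)
  rows 16-23 [x1,x2,x3,x4=0010]: 11111111  (ones: 8)
  rows 24-31 [x1,x2,x3,x4=0011]: 11111111  (ones: 8)
  rows 32-39 [x1,x2,x3,x4=0100]: 11111111  (ones: 8)
  rows 40-47 [x1,x2,x3,x4=0101]: 11111111  (ones: 8)
  rows 48-55 [x1,x2,x3,x4=0110]: 11111111  (ones: 8)
  rows 56-63 [x1,x2,x3,x4=0111]: 11111111  (ones: 8)
  rows 64-71 [x1,x2,x3,x4=1000]: 00000000  (ones: 0)
  rows 72-79 [x1,x2,x3,x4=1001]: 00000000  (ones: 0)
  rows 80-87 [x1,x2,x3,x4=1010]: 11111111  (ones: 8)
  rows 88-95 [x1,x2,x3,x4=1011]: 11111111  (ones: 8)
  rows 96-103 [x1,x2,x3,x4=1100]: 11111111  (ones: 8)
  rows 104-111 [x1,x2,x3,x4=1101]: 11111111  (ones: 8)
  rows 112-119 [x1,x2,x3,x4=1110]: 11111111  (ones: 8)
  rows 120-127 [x1,x2,x3,x4=1111]: 11111111  (ones: 8)
Count of 1-rows = 0+0+8+8+8+8+8+8+0+0+8+8+8+8+8+8 = 96

96


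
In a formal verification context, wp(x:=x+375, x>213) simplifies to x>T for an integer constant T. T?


Formula: wp(x:=E, P) = P[E/x] (substitute E for x in postcondition)
Step 1: Postcondition: x>213
Step 2: Substitute x+375 for x: x+375>213
Step 3: Solve for x: x > 213-375 = -162

-162


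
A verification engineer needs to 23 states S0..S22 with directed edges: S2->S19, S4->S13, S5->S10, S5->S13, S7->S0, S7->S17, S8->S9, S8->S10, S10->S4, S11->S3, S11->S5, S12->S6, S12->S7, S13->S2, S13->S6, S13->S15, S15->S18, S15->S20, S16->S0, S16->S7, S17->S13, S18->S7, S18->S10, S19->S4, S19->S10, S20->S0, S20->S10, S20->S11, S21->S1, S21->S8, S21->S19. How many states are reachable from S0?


BFS from S0:
  layer 0: {S0}
Reachable set: {S0}
Count = 1

1


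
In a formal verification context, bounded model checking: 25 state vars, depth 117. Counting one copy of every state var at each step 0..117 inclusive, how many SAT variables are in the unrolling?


BMC unrolls to depth k, creating one copy of each state var for steps 0..k.
Step count = 117 + 1 = 118 (steps 0 through 117)
Vars per step = 25
Total = 25 * 118 = 2950

2950


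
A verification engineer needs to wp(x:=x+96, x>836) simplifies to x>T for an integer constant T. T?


Formula: wp(x:=E, P) = P[E/x] (substitute E for x in postcondition)
Step 1: Postcondition: x>836
Step 2: Substitute x+96 for x: x+96>836
Step 3: Solve for x: x > 836-96 = 740

740


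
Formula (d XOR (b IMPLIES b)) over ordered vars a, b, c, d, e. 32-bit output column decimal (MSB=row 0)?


Formula: (d XOR (b IMPLIES b)) over a, b, c, d, e (32 rows)
Evaluate each row (bits = a,b,c,d,e, MSB first):
  row 0 [00000]: (0 XOR (0 IMPLIES 0)) -> 1
  row 1 [00001]: (0 XOR (0 IMPLIES 0)) -> 1
  row 2 [00010]: (1 XOR (0 IMPLIES 0)) -> 0
  row 3 [00011]: (1 XOR (0 IMPLIES 0)) -> 0
  row 4 [00100]: (0 XOR (0 IMPLIES 0)) -> 1
  row 5 [00101]: (0 XOR (0 IMPLIES 0)) -> 1
  row 6 [00110]: (1 XOR (0 IMPLIES 0)) -> 0
  row 7 [00111]: (1 XOR (0 IMPLIES 0)) -> 0
  row 8 [01000]: (0 XOR (1 IMPLIES 1)) -> 1
  row 9 [01001]: (0 XOR (1 IMPLIES 1)) -> 1
  row 10 [01010]: (1 XOR (1 IMPLIES 1)) -> 0
  row 11 [01011]: (1 XOR (1 IMPLIES 1)) -> 0
  row 12 [01100]: (0 XOR (1 IMPLIES 1)) -> 1
  row 13 [01101]: (0 XOR (1 IMPLIES 1)) -> 1
  row 14 [01110]: (1 XOR (1 IMPLIES 1)) -> 0
  row 15 [01111]: (1 XOR (1 IMPLIES 1)) -> 0
  row 16 [10000]: (0 XOR (0 IMPLIES 0)) -> 1
  row 17 [10001]: (0 XOR (0 IMPLIES 0)) -> 1
  row 18 [10010]: (1 XOR (0 IMPLIES 0)) -> 0
  row 19 [10011]: (1 XOR (0 IMPLIES 0)) -> 0
  row 20 [10100]: (0 XOR (0 IMPLIES 0)) -> 1
  row 21 [10101]: (0 XOR (0 IMPLIES 0)) -> 1
  row 22 [10110]: (1 XOR (0 IMPLIES 0)) -> 0
  row 23 [10111]: (1 XOR (0 IMPLIES 0)) -> 0
  row 24 [11000]: (0 XOR (1 IMPLIES 1)) -> 1
  row 25 [11001]: (0 XOR (1 IMPLIES 1)) -> 1
  row 26 [11010]: (1 XOR (1 IMPLIES 1)) -> 0
  row 27 [11011]: (1 XOR (1 IMPLIES 1)) -> 0
  row 28 [11100]: (0 XOR (1 IMPLIES 1)) -> 1
  row 29 [11101]: (0 XOR (1 IMPLIES 1)) -> 1
  row 30 [11110]: (1 XOR (1 IMPLIES 1)) -> 0
  row 31 [11111]: (1 XOR (1 IMPLIES 1)) -> 0
Full result column, 4 rows per line (a,b,c fixed per line; d,e runs 00..11 left to right):
  rows 0-3 [a,b,c=000]: 1100  = hex C
  rows 4-7 [a,b,c=001]: 1100  = hex C
  rows 8-11 [a,b,c=010]: 1100  = hex C
  rows 12-15 [a,b,c=011]: 1100  = hex C
  rows 16-19 [a,b,c=100]: 1100  = hex C
  rows 20-23 [a,b,c=101]: 1100  = hex C
  rows 24-27 [a,b,c=110]: 1100  = hex C
  rows 28-31 [a,b,c=111]: 1100  = hex C
Output column (row 0 .. row 31) = 11001100110011001100110011001100
Output column grouped in 4s = 1100 1100 1100 1100 1100 1100 1100 1100 = 0xCCCCCCCC
Convert to decimal digit by digit (value = value*16 + digit):
  C -> 12
  12*16 + 12 (C) = 204
  204*16 + 12 (C) = 3276
  3276*16 + 12 (C) = 52428
  52428*16 + 12 (C) = 838860
  838860*16 + 12 (C) = 13421772
  13421772*16 + 12 (C) = 214748364
  214748364*16 + 12 (C) = 3435973836
Decimal = 3435973836

3435973836


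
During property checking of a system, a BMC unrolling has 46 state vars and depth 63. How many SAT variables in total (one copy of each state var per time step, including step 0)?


BMC unrolls to depth k, creating one copy of each state var for steps 0..k.
Step count = 63 + 1 = 64 (steps 0 through 63)
Vars per step = 46
Total = 46 * 64 = 2944

2944


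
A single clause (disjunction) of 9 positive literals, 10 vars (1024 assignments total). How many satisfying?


Step 1: Total=2^10=1024
Step 2: Unsat when all 9 false: 2^1=2
Step 3: Sat=1024-2=1022

1022


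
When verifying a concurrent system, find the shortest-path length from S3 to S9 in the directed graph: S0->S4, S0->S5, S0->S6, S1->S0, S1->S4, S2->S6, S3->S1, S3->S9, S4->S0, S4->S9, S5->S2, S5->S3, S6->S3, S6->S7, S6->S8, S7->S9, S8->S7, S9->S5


BFS layer-by-layer from S3:
  dist 0: {S3}
  dist 1: {S1, S9}
  -> S9 reached at distance 1
Shortest path length = 1

1


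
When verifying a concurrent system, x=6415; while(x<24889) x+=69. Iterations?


Step 1: x goes from 6415 toward 24889 by 69; the body runs while x<24889, so iterations = ceil((bound-start)/step)
Step 2: Distance=18474
Step 3: ceil(18474/69)=268

268


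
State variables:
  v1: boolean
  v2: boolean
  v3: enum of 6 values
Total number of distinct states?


State space = product of domain sizes of all variables.
Domain sizes:
  v1 (boolean): 2
  v2 (boolean): 2
  v3 (enum of 6 values): 6
Product = 2 * 2 * 6 = 24

24


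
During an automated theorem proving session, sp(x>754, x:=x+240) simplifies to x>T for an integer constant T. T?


Formula: sp(P, x:=E) = exists old_x. (x = E[old_x/x]) AND P[old_x/x] (old_x is the value of x before the assignment; eliminate old_x by solving x = E[old_x/x] for old_x)
Step 1: Precondition P: x>754, i.e. old_x > 754
Step 2: Assignment gives x = old_x + 240, so old_x = x - 240
Step 3: Substitute into P: x - 240 > 754
Step 4: Simplify: x > 754+240 = 994

994


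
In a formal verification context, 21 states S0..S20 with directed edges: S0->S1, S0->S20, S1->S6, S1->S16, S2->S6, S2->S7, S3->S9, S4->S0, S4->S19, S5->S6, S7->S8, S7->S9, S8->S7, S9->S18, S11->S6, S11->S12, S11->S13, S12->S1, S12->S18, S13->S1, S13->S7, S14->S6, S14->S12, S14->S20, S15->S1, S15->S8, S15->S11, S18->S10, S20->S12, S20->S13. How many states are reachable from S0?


BFS from S0:
  layer 0: {S0}
  layer 1: {S1, S20}
  layer 2: {S6, S12, S13, S16}
  layer 3: {S7, S18}
  layer 4: {S8, S9, S10}
Reachable set: {S0, S1, S6, S7, S8, S9, S10, S12, S13, S16, S18, S20}
Count = 12

12


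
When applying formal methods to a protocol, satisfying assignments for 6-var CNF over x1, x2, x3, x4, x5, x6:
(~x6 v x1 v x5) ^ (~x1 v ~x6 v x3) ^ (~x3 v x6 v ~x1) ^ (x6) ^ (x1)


CNF with 5 clauses over 6 vars (64 assignments).
An assignment satisfies CNF iff every clause has >=1 true literal.
Check each row (bits = x1,x2,x3,x4,x5,x6; clause T/F shown):
  row 0 [000000]: clauses=TTTFF -> 0
  row 1 [000001]: clauses=FTTTF -> 0
  row 2 [000010]: clauses=TTTFF -> 0
  row 3 [000011]: clauses=TTTTF -> 0
  row 4 [000100]: clauses=TTTFF -> 0
  (every remaining row is evaluated the same way; all 64 results are listed next)
Full result column, 8 rows per line (x1,x2,x3 fixed per line; x4,x5,x6 runs 000..111 left to right):
  rows 0-7 [x1,x2,x3=000]: 00000000  (ones: 0)
  rows 8-15 [x1,x2,x3=001]: 00000000  (ones: 0)
  rows 16-23 [x1,x2,x3=010]: 00000000  (ones: 0)
  rows 24-31 [x1,x2,x3=011]: 00000000  (ones: 0)
  rows 32-39 [x1,x2,x3=100]: 00000000  (ones: 0)
  rows 40-47 [x1,x2,x3=101]: 01010101  (ones: 4)
  rows 48-55 [x1,x2,x3=110]: 00000000  (ones: 0)
  rows 56-63 [x1,x2,x3=111]: 01010101  (ones: 4)
Satisfying assignments = 0+0+0+0+0+4+0+4 = 8

8


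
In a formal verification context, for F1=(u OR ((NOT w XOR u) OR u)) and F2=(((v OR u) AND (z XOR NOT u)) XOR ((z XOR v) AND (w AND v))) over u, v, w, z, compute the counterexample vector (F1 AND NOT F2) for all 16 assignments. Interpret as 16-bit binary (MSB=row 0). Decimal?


F1 = (u OR ((NOT w XOR u) OR u))
F2 = (((v OR u) AND (z XOR NOT u)) XOR ((z XOR v) AND (w AND v)))
Counterexample to F1=>F2 is where F1=1 and F2=0.
Evaluate each row (bits = u,v,w,z, MSB first):
  row 0 [0000]: F1=1 F2=0 -> F1&~F2 -> 1
  row 1 [0001]: F1=1 F2=0 -> F1&~F2 -> 1
  row 2 [0010]: F1=0 F2=0 -> F1&~F2 -> 0
  row 3 [0011]: F1=0 F2=0 -> F1&~F2 -> 0
  row 4 [0100]: F1=1 F2=1 -> F1&~F2 -> 0
  row 5 [0101]: F1=1 F2=0 -> F1&~F2 -> 1
  row 6 [0110]: F1=0 F2=0 -> F1&~F2 -> 0
  row 7 [0111]: F1=0 F2=0 -> F1&~F2 -> 0
  row 8 [1000]: F1=1 F2=0 -> F1&~F2 -> 1
  row 9 [1001]: F1=1 F2=1 -> F1&~F2 -> 0
  row 10 [1010]: F1=1 F2=0 -> F1&~F2 -> 1
  row 11 [1011]: F1=1 F2=1 -> F1&~F2 -> 0
  row 12 [1100]: F1=1 F2=0 -> F1&~F2 -> 1
  row 13 [1101]: F1=1 F2=1 -> F1&~F2 -> 0
  row 14 [1110]: F1=1 F2=1 -> F1&~F2 -> 0
  row 15 [1111]: F1=1 F2=1 -> F1&~F2 -> 0
Full result column, 4 rows per line (u,v fixed per line; w,z runs 00..11 left to right):
  rows 0-3 [u,v=00]: 1100  = hex C
  rows 4-7 [u,v=01]: 0100  = hex 4
  rows 8-11 [u,v=10]: 1010  = hex A
  rows 12-15 [u,v=11]: 1000  = hex 8
Counterexample vector (row 0 .. row 15) = 1100010010101000
Output column grouped in 4s = 1100 0100 1010 1000 = 0xC4A8
Convert to decimal digit by digit (value = value*16 + digit):
  C -> 12
  12*16 + 4 = 196
  196*16 + 10 (A) = 3146
  3146*16 + 8 = 50344
Decimal = 50344

50344


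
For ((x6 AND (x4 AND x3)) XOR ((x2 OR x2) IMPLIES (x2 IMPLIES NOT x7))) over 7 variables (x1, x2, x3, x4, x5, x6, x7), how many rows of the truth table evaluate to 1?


Formula: ((x6 AND (x4 AND x3)) XOR ((x2 OR x2) IMPLIES (x2 IMPLIES NOT x7))) over 7 vars (128 rows)
Evaluate each row (x1, x2, x3, x4, x5, x6, x7 as bits, MSB first):
  row 0 [0000000]: ((0 AND (0 AND 0)) XOR ((0 OR 0) IMPLIES (0 IMPLIES NOT 0))) -> 1
  row 1 [0000001]: ((0 AND (0 AND 0)) XOR ((0 OR 0) IMPLIES (0 IMPLIES NOT 1))) -> 1
  row 2 [0000010]: ((1 AND (0 AND 0)) XOR ((0 OR 0) IMPLIES (0 IMPLIES NOT 0))) -> 1
  row 3 [0000011]: ((1 AND (0 AND 0)) XOR ((0 OR 0) IMPLIES (0 IMPLIES NOT 1))) -> 1
  row 4 [0000100]: ((0 AND (0 AND 0)) XOR ((0 OR 0) IMPLIES (0 IMPLIES NOT 0))) -> 1
  (every remaining row is evaluated the same way; all 128 results are listed next)
Full result column, 8 rows per line (x1,x2,x3,x4 fixed per line; x5,x6,x7 runs 000..111 left to right):
  rows 0-7 [x1,x2,x3,x4=0000]: 11111111  (ones: 8)
  rows 8-15 [x1,x2,x3,x4=0001]: 11111111  (ones: 8)
  rows 16-23 [x1,x2,x3,x4=0010]: 11111111  (ones: 8)
  rows 24-31 [x1,x2,x3,x4=0011]: 11001100  (ones: 4)
  rows 32-39 [x1,x2,x3,x4=0100]: 10101010  (ones: 4)
  rows 40-47 [x1,x2,x3,x4=0101]: 10101010  (ones: 4)
  rows 48-55 [x1,x2,x3,x4=0110]: 10101010  (ones: 4)
  rows 56-63 [x1,x2,x3,x4=0111]: 10011001  (ones: 4)
  rows 64-71 [x1,x2,x3,x4=1000]: 11111111  (ones: 8)
  rows 72-79 [x1,x2,x3,x4=1001]: 11111111  (ones: 8)
  rows 80-87 [x1,x2,x3,x4=1010]: 11111111  (ones: 8)
  rows 88-95 [x1,x2,x3,x4=1011]: 11001100  (ones: 4)
  rows 96-103 [x1,x2,x3,x4=1100]: 10101010  (ones: 4)
  rows 104-111 [x1,x2,x3,x4=1101]: 10101010  (ones: 4)
  rows 112-119 [x1,x2,x3,x4=1110]: 10101010  (ones: 4)
  rows 120-127 [x1,x2,x3,x4=1111]: 10011001  (ones: 4)
Count of 1-rows = 8+8+8+4+4+4+4+4+8+8+8+4+4+4+4+4 = 88

88


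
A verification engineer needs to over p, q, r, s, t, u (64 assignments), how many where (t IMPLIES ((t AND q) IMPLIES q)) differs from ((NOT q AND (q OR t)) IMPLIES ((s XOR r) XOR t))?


F1 = (t IMPLIES ((t AND q) IMPLIES q))
F2 = ((NOT q AND (q OR t)) IMPLIES ((s XOR r) XOR t))
Evaluate both on each of 64 rows (bits = p,q,r,s,t,u):
  row 0 [000000]: F1=1 F2=1 -> 0
  row 1 [000001]: F1=1 F2=1 -> 0
  row 2 [000010]: F1=1 F2=1 -> 0
  row 3 [000011]: F1=1 F2=1 -> 0
  row 4 [000100]: F1=1 F2=1 -> 0
  (every remaining row is evaluated the same way; all 64 results are listed next)
Full result column, 8 rows per line (p,q,r fixed per line; s,t,u runs 000..111 left to right):
  rows 0-7 [p,q,r=000]: 00000011  (ones: 2)
  rows 8-15 [p,q,r=001]: 00110000  (ones: 2)
  rows 16-23 [p,q,r=010]: 00000000  (ones: 0)
  rows 24-31 [p,q,r=011]: 00000000  (ones: 0)
  rows 32-39 [p,q,r=100]: 00000011  (ones: 2)
  rows 40-47 [p,q,r=101]: 00110000  (ones: 2)
  rows 48-55 [p,q,r=110]: 00000000  (ones: 0)
  rows 56-63 [p,q,r=111]: 00000000  (ones: 0)
Disagreements = 2+2+0+0+2+2+0+0 = 8

8


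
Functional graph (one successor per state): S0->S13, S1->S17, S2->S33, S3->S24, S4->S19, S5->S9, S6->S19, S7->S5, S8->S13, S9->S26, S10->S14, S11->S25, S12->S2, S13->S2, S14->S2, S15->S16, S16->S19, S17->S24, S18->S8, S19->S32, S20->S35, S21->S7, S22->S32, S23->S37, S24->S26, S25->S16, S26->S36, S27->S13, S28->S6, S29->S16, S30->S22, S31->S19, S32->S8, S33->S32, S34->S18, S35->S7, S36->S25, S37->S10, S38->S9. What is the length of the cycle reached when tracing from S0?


Trace from S0 until a state repeats:
  S0 -> S13 -> S2 -> S33 -> S32 -> S8 -> S13
S13 first seen at step 1, revisited at step 6.
Cycle length = 6 - 1 = 5

5


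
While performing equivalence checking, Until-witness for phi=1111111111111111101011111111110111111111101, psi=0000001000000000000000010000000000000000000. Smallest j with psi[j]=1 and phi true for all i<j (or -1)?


(phi U psi) at 0: need smallest j with psi[j]=1 and phi[i]=1 for all i in [0,j).
Scan from step 0:
  step 0: phi=1, psi=0 -> continue
  step 1: phi=1, psi=0 -> continue
  step 2: phi=1, psi=0 -> continue
  step 3: phi=1, psi=0 -> continue
  step 6: psi=1 and phi held for [0,6) -> witness found
Witness step = 6

6


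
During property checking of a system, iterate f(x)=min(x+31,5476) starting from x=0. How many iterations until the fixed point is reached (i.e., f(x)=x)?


Step 1: x=0, cap=5476, increment=31
Step 2: x grows by 31 each step until capped at 5476; fixed point is x=5476
Step 3: iterations = ceil(5476/31) = 177

177


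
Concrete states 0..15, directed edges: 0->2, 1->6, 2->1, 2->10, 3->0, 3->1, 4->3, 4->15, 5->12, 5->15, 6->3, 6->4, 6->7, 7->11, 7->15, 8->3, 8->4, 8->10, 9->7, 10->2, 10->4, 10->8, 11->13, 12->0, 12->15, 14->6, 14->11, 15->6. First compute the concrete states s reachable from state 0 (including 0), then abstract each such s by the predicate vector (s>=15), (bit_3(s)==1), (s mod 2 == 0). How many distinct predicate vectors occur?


BFS from 0:
Concrete reachable: {0, 1, 2, 3, 4, 6, 7, 8, 10, 11, 13, 15}
Abstract via predicates (s>=15), (bit_3(s)==1), (s mod 2 == 0):
  (0,0,0) <- {1, 3, 7}
  (0,0,1) <- {0, 2, 4, 6}
  (0,1,0) <- {11, 13}
  (0,1,1) <- {8, 10}
  (1,1,0) <- {15}
Distinct abstract states = 5

5


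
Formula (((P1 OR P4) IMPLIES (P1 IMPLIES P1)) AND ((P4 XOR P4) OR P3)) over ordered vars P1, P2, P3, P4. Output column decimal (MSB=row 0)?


Formula: (((P1 OR P4) IMPLIES (P1 IMPLIES P1)) AND ((P4 XOR P4) OR P3)) over P1, P2, P3, P4 (16 rows)
Evaluate each row (bits = P1,P2,P3,P4, MSB first):
  row 0 [0000]: (((0 OR 0) IMPLIES (0 IMPLIES 0)) AND ((0 XOR 0) OR 0)) -> 0
  row 1 [0001]: (((0 OR 1) IMPLIES (0 IMPLIES 0)) AND ((1 XOR 1) OR 0)) -> 0
  row 2 [0010]: (((0 OR 0) IMPLIES (0 IMPLIES 0)) AND ((0 XOR 0) OR 1)) -> 1
  row 3 [0011]: (((0 OR 1) IMPLIES (0 IMPLIES 0)) AND ((1 XOR 1) OR 1)) -> 1
  row 4 [0100]: (((0 OR 0) IMPLIES (0 IMPLIES 0)) AND ((0 XOR 0) OR 0)) -> 0
  row 5 [0101]: (((0 OR 1) IMPLIES (0 IMPLIES 0)) AND ((1 XOR 1) OR 0)) -> 0
  row 6 [0110]: (((0 OR 0) IMPLIES (0 IMPLIES 0)) AND ((0 XOR 0) OR 1)) -> 1
  row 7 [0111]: (((0 OR 1) IMPLIES (0 IMPLIES 0)) AND ((1 XOR 1) OR 1)) -> 1
  row 8 [1000]: (((1 OR 0) IMPLIES (1 IMPLIES 1)) AND ((0 XOR 0) OR 0)) -> 0
  row 9 [1001]: (((1 OR 1) IMPLIES (1 IMPLIES 1)) AND ((1 XOR 1) OR 0)) -> 0
  row 10 [1010]: (((1 OR 0) IMPLIES (1 IMPLIES 1)) AND ((0 XOR 0) OR 1)) -> 1
  row 11 [1011]: (((1 OR 1) IMPLIES (1 IMPLIES 1)) AND ((1 XOR 1) OR 1)) -> 1
  row 12 [1100]: (((1 OR 0) IMPLIES (1 IMPLIES 1)) AND ((0 XOR 0) OR 0)) -> 0
  row 13 [1101]: (((1 OR 1) IMPLIES (1 IMPLIES 1)) AND ((1 XOR 1) OR 0)) -> 0
  row 14 [1110]: (((1 OR 0) IMPLIES (1 IMPLIES 1)) AND ((0 XOR 0) OR 1)) -> 1
  row 15 [1111]: (((1 OR 1) IMPLIES (1 IMPLIES 1)) AND ((1 XOR 1) OR 1)) -> 1
Full result column, 4 rows per line (P1,P2 fixed per line; P3,P4 runs 00..11 left to right):
  rows 0-3 [P1,P2=00]: 0011  = hex 3
  rows 4-7 [P1,P2=01]: 0011  = hex 3
  rows 8-11 [P1,P2=10]: 0011  = hex 3
  rows 12-15 [P1,P2=11]: 0011  = hex 3
Output column (row 0 .. row 15) = 0011001100110011
Output column grouped in 4s = 0011 0011 0011 0011 = 0x3333
Convert to decimal digit by digit (value = value*16 + digit):
  3 -> 3
  3*16 + 3 = 51
  51*16 + 3 = 819
  819*16 + 3 = 13107
Decimal = 13107

13107


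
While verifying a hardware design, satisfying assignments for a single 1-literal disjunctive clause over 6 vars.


Step 1: Total=2^6=64
Step 2: Unsat when all 1 false: 2^5=32
Step 3: Sat=64-32=32

32


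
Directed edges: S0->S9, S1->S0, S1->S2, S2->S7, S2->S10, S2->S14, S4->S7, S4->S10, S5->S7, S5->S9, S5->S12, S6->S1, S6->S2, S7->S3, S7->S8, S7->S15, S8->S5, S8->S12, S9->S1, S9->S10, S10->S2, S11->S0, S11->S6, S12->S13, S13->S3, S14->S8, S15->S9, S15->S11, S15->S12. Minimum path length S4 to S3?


BFS layer-by-layer from S4:
  dist 0: {S4}
  dist 1: {S7, S10}
  dist 2: {S2, S3, S8, S15}
  -> S3 reached at distance 2
Shortest path length = 2

2


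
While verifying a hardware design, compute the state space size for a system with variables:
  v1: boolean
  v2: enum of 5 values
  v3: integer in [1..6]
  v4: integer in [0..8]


State space = product of domain sizes of all variables.
Domain sizes:
  v1 (boolean): 2
  v2 (enum of 5 values): 5
  v3 (integer in [1..6]): 6
  v4 (integer in [0..8]): 9
Product = 2 * 5 * 6 * 9 = 540

540


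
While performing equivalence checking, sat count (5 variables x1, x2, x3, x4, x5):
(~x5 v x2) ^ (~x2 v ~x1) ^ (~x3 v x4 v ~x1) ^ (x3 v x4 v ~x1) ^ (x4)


CNF with 5 clauses over 5 vars (32 assignments).
An assignment satisfies CNF iff every clause has >=1 true literal.
Check each row (bits = x1,x2,x3,x4,x5; clause T/F shown):
  row 0 [00000]: clauses=TTTTF -> 0
  row 1 [00001]: clauses=FTTTF -> 0
  row 2 [00010]: clauses=TTTTT -> 1
  row 3 [00011]: clauses=FTTTT -> 0
  row 4 [00100]: clauses=TTTTF -> 0
  row 5 [00101]: clauses=FTTTF -> 0
  row 6 [00110]: clauses=TTTTT -> 1
  row 7 [00111]: clauses=FTTTT -> 0
  row 8 [01000]: clauses=TTTTF -> 0
  row 9 [01001]: clauses=TTTTF -> 0
  row 10 [01010]: clauses=TTTTT -> 1
  row 11 [01011]: clauses=TTTTT -> 1
  row 12 [01100]: clauses=TTTTF -> 0
  row 13 [01101]: clauses=TTTTF -> 0
  row 14 [01110]: clauses=TTTTT -> 1
  row 15 [01111]: clauses=TTTTT -> 1
  row 16 [10000]: clauses=TTTFF -> 0
  row 17 [10001]: clauses=FTTFF -> 0
  row 18 [10010]: clauses=TTTTT -> 1
  row 19 [10011]: clauses=FTTTT -> 0
  row 20 [10100]: clauses=TTFTF -> 0
  row 21 [10101]: clauses=FTFTF -> 0
  row 22 [10110]: clauses=TTTTT -> 1
  row 23 [10111]: clauses=FTTTT -> 0
  row 24 [11000]: clauses=TFTFF -> 0
  row 25 [11001]: clauses=TFTFF -> 0
  row 26 [11010]: clauses=TFTTT -> 0
  row 27 [11011]: clauses=TFTTT -> 0
  row 28 [11100]: clauses=TFFTF -> 0
  row 29 [11101]: clauses=TFFTF -> 0
  row 30 [11110]: clauses=TFTTT -> 0
  row 31 [11111]: clauses=TFTTT -> 0
Full result column, 8 rows per line (x1,x2 fixed per line; x3,x4,x5 runs 000..111 left to right):
  rows 0-7 [x1,x2=00]: 00100010  (ones: 2)
  rows 8-15 [x1,x2=01]: 00110011  (ones: 4)
  rows 16-23 [x1,x2=10]: 00100010  (ones: 2)
  rows 24-31 [x1,x2=11]: 00000000  (ones: 0)
Satisfying assignments = 2+4+2+0 = 8

8


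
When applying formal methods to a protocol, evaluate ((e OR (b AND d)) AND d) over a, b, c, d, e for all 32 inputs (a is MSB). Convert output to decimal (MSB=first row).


Formula: ((e OR (b AND d)) AND d) over a, b, c, d, e (32 rows)
Evaluate each row (bits = a,b,c,d,e, MSB first):
  row 0 [00000]: ((0 OR (0 AND 0)) AND 0) -> 0
  row 1 [00001]: ((1 OR (0 AND 0)) AND 0) -> 0
  row 2 [00010]: ((0 OR (0 AND 1)) AND 1) -> 0
  row 3 [00011]: ((1 OR (0 AND 1)) AND 1) -> 1
  row 4 [00100]: ((0 OR (0 AND 0)) AND 0) -> 0
  row 5 [00101]: ((1 OR (0 AND 0)) AND 0) -> 0
  row 6 [00110]: ((0 OR (0 AND 1)) AND 1) -> 0
  row 7 [00111]: ((1 OR (0 AND 1)) AND 1) -> 1
  row 8 [01000]: ((0 OR (1 AND 0)) AND 0) -> 0
  row 9 [01001]: ((1 OR (1 AND 0)) AND 0) -> 0
  row 10 [01010]: ((0 OR (1 AND 1)) AND 1) -> 1
  row 11 [01011]: ((1 OR (1 AND 1)) AND 1) -> 1
  row 12 [01100]: ((0 OR (1 AND 0)) AND 0) -> 0
  row 13 [01101]: ((1 OR (1 AND 0)) AND 0) -> 0
  row 14 [01110]: ((0 OR (1 AND 1)) AND 1) -> 1
  row 15 [01111]: ((1 OR (1 AND 1)) AND 1) -> 1
  row 16 [10000]: ((0 OR (0 AND 0)) AND 0) -> 0
  row 17 [10001]: ((1 OR (0 AND 0)) AND 0) -> 0
  row 18 [10010]: ((0 OR (0 AND 1)) AND 1) -> 0
  row 19 [10011]: ((1 OR (0 AND 1)) AND 1) -> 1
  row 20 [10100]: ((0 OR (0 AND 0)) AND 0) -> 0
  row 21 [10101]: ((1 OR (0 AND 0)) AND 0) -> 0
  row 22 [10110]: ((0 OR (0 AND 1)) AND 1) -> 0
  row 23 [10111]: ((1 OR (0 AND 1)) AND 1) -> 1
  row 24 [11000]: ((0 OR (1 AND 0)) AND 0) -> 0
  row 25 [11001]: ((1 OR (1 AND 0)) AND 0) -> 0
  row 26 [11010]: ((0 OR (1 AND 1)) AND 1) -> 1
  row 27 [11011]: ((1 OR (1 AND 1)) AND 1) -> 1
  row 28 [11100]: ((0 OR (1 AND 0)) AND 0) -> 0
  row 29 [11101]: ((1 OR (1 AND 0)) AND 0) -> 0
  row 30 [11110]: ((0 OR (1 AND 1)) AND 1) -> 1
  row 31 [11111]: ((1 OR (1 AND 1)) AND 1) -> 1
Full result column, 4 rows per line (a,b,c fixed per line; d,e runs 00..11 left to right):
  rows 0-3 [a,b,c=000]: 0001  = hex 1
  rows 4-7 [a,b,c=001]: 0001  = hex 1
  rows 8-11 [a,b,c=010]: 0011  = hex 3
  rows 12-15 [a,b,c=011]: 0011  = hex 3
  rows 16-19 [a,b,c=100]: 0001  = hex 1
  rows 20-23 [a,b,c=101]: 0001  = hex 1
  rows 24-27 [a,b,c=110]: 0011  = hex 3
  rows 28-31 [a,b,c=111]: 0011  = hex 3
Output column (row 0 .. row 31) = 00010001001100110001000100110011
Output column grouped in 4s = 0001 0001 0011 0011 0001 0001 0011 0011 = 0x11331133
Convert to decimal digit by digit (value = value*16 + digit):
  1 -> 1
  1*16 + 1 = 17
  17*16 + 3 = 275
  275*16 + 3 = 4403
  4403*16 + 1 = 70449
  70449*16 + 1 = 1127185
  1127185*16 + 3 = 18034963
  18034963*16 + 3 = 288559411
Decimal = 288559411

288559411


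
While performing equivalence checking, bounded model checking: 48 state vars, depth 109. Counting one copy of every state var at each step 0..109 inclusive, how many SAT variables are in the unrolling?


BMC unrolls to depth k, creating one copy of each state var for steps 0..k.
Step count = 109 + 1 = 110 (steps 0 through 109)
Vars per step = 48
Total = 48 * 110 = 5280

5280


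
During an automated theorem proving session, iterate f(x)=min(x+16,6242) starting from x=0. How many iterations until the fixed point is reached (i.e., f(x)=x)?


Step 1: x=0, cap=6242, increment=16
Step 2: x grows by 16 each step until capped at 6242; fixed point is x=6242
Step 3: iterations = ceil(6242/16) = 391

391


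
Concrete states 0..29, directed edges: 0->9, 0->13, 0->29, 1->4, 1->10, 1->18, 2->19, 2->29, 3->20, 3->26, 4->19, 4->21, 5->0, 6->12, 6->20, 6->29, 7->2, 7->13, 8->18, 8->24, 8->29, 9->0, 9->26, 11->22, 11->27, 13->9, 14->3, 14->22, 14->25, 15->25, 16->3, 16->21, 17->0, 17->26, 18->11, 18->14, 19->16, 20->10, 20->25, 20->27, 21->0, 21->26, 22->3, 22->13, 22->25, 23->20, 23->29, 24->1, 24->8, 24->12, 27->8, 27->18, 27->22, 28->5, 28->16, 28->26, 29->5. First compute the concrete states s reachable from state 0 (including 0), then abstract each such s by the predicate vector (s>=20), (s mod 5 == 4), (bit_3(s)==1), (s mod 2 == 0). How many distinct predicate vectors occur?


BFS from 0:
Concrete reachable: {0, 5, 9, 13, 26, 29}
Abstract via predicates (s>=20), (s mod 5 == 4), (bit_3(s)==1), (s mod 2 == 0):
  (0,0,0,0) <- {5}
  (0,0,0,1) <- {0}
  (0,0,1,0) <- {13}
  (0,1,1,0) <- {9}
  (1,0,1,1) <- {26}
  (1,1,1,0) <- {29}
Distinct abstract states = 6

6


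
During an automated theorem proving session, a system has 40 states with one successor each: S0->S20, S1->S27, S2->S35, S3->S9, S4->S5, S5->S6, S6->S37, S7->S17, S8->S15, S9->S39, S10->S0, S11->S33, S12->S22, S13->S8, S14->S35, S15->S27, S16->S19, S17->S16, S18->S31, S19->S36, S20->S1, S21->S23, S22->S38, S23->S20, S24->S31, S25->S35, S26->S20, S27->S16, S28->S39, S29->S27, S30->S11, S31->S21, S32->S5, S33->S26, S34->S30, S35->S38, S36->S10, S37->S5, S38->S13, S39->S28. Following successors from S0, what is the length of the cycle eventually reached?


Trace from S0 until a state repeats:
  S0 -> S20 -> S1 -> S27 -> S16 -> S19 -> S36 -> S10 -> S0
S0 first seen at step 0, revisited at step 8.
Cycle length = 8 - 0 = 8

8


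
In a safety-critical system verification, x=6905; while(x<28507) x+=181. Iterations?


Step 1: x goes from 6905 toward 28507 by 181; the body runs while x<28507, so iterations = ceil((bound-start)/step)
Step 2: Distance=21602
Step 3: ceil(21602/181)=120

120


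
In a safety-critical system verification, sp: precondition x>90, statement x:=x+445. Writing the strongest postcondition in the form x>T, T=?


Formula: sp(P, x:=E) = exists old_x. (x = E[old_x/x]) AND P[old_x/x] (old_x is the value of x before the assignment; eliminate old_x by solving x = E[old_x/x] for old_x)
Step 1: Precondition P: x>90, i.e. old_x > 90
Step 2: Assignment gives x = old_x + 445, so old_x = x - 445
Step 3: Substitute into P: x - 445 > 90
Step 4: Simplify: x > 90+445 = 535

535
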